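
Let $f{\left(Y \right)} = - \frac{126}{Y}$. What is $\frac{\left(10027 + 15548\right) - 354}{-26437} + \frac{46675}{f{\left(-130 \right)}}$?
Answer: $\frac{80204964452}{1665531} \approx 48156.0$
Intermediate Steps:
$\frac{\left(10027 + 15548\right) - 354}{-26437} + \frac{46675}{f{\left(-130 \right)}} = \frac{\left(10027 + 15548\right) - 354}{-26437} + \frac{46675}{\left(-126\right) \frac{1}{-130}} = \left(25575 - 354\right) \left(- \frac{1}{26437}\right) + \frac{46675}{\left(-126\right) \left(- \frac{1}{130}\right)} = \left(25575 - 354\right) \left(- \frac{1}{26437}\right) + \frac{46675}{\frac{63}{65}} = 25221 \left(- \frac{1}{26437}\right) + 46675 \cdot \frac{65}{63} = - \frac{25221}{26437} + \frac{3033875}{63} = \frac{80204964452}{1665531}$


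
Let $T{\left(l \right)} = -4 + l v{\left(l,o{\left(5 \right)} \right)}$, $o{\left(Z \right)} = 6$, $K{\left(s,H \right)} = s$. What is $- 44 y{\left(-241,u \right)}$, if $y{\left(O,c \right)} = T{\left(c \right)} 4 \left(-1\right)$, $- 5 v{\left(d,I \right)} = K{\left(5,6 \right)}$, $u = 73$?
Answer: $-13552$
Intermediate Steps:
$v{\left(d,I \right)} = -1$ ($v{\left(d,I \right)} = \left(- \frac{1}{5}\right) 5 = -1$)
$T{\left(l \right)} = -4 - l$ ($T{\left(l \right)} = -4 + l \left(-1\right) = -4 - l$)
$y{\left(O,c \right)} = 16 + 4 c$ ($y{\left(O,c \right)} = \left(-4 - c\right) 4 \left(-1\right) = \left(-16 - 4 c\right) \left(-1\right) = 16 + 4 c$)
$- 44 y{\left(-241,u \right)} = - 44 \left(16 + 4 \cdot 73\right) = - 44 \left(16 + 292\right) = \left(-44\right) 308 = -13552$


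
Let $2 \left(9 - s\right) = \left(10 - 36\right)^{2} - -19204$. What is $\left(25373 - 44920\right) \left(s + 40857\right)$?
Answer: $-604510522$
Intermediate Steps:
$s = -9931$ ($s = 9 - \frac{\left(10 - 36\right)^{2} - -19204}{2} = 9 - \frac{\left(-26\right)^{2} + 19204}{2} = 9 - \frac{676 + 19204}{2} = 9 - 9940 = -9931$)
$\left(25373 - 44920\right) \left(s + 40857\right) = \left(25373 - 44920\right) \left(-9931 + 40857\right) = \left(-19547\right) 30926 = -604510522$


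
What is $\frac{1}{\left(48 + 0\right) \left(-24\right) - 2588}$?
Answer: $- \frac{1}{3740} \approx -0.00026738$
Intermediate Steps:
$\frac{1}{\left(48 + 0\right) \left(-24\right) - 2588} = \frac{1}{48 \left(-24\right) - 2588} = \frac{1}{-1152 - 2588} = \frac{1}{-3740} = - \frac{1}{3740}$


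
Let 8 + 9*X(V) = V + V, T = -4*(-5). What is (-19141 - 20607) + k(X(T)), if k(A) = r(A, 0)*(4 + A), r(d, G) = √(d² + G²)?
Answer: -3217412/81 ≈ -39721.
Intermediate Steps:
r(d, G) = √(G² + d²)
T = 20
X(V) = -8/9 + 2*V/9 (X(V) = -8/9 + (V + V)/9 = -8/9 + (2*V)/9 = -8/9 + 2*V/9)
k(A) = √(A²)*(4 + A) (k(A) = √(0² + A²)*(4 + A) = √(0 + A²)*(4 + A) = √(A²)*(4 + A))
(-19141 - 20607) + k(X(T)) = (-19141 - 20607) + √((-8/9 + (2/9)*20)²)*(4 + (-8/9 + (2/9)*20)) = -39748 + √((-8/9 + 40/9)²)*(4 + (-8/9 + 40/9)) = -39748 + √((32/9)²)*(4 + 32/9) = -39748 + √(1024/81)*(68/9) = -39748 + (32/9)*(68/9) = -39748 + 2176/81 = -3217412/81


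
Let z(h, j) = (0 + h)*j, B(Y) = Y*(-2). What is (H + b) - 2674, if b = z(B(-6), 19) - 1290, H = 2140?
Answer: -1596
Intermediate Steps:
B(Y) = -2*Y
z(h, j) = h*j
b = -1062 (b = -2*(-6)*19 - 1290 = 12*19 - 1290 = 228 - 1290 = -1062)
(H + b) - 2674 = (2140 - 1062) - 2674 = 1078 - 2674 = -1596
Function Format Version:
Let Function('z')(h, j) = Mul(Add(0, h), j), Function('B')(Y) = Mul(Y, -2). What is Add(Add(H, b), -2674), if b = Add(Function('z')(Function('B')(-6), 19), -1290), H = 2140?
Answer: -1596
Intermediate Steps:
Function('B')(Y) = Mul(-2, Y)
Function('z')(h, j) = Mul(h, j)
b = -1062 (b = Add(Mul(Mul(-2, -6), 19), -1290) = Add(Mul(12, 19), -1290) = Add(228, -1290) = -1062)
Add(Add(H, b), -2674) = Add(Add(2140, -1062), -2674) = Add(1078, -2674) = -1596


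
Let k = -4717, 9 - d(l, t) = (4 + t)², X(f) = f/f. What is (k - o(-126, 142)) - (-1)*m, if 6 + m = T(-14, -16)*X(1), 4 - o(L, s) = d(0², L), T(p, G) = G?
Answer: -19618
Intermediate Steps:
X(f) = 1
d(l, t) = 9 - (4 + t)²
o(L, s) = -5 + (4 + L)² (o(L, s) = 4 - (9 - (4 + L)²) = 4 + (-9 + (4 + L)²) = -5 + (4 + L)²)
m = -22 (m = -6 - 16*1 = -6 - 16 = -22)
(k - o(-126, 142)) - (-1)*m = (-4717 - (-5 + (4 - 126)²)) - (-1)*(-22) = (-4717 - (-5 + (-122)²)) - 1*22 = (-4717 - (-5 + 14884)) - 22 = (-4717 - 1*14879) - 22 = (-4717 - 14879) - 22 = -19596 - 22 = -19618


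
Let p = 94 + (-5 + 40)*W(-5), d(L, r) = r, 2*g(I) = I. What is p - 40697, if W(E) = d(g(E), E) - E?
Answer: -40603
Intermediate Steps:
g(I) = I/2
W(E) = 0 (W(E) = E - E = 0)
p = 94 (p = 94 + (-5 + 40)*0 = 94 + 35*0 = 94 + 0 = 94)
p - 40697 = 94 - 40697 = -40603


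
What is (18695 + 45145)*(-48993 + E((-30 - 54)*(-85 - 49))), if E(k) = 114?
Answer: -3120435360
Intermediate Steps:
(18695 + 45145)*(-48993 + E((-30 - 54)*(-85 - 49))) = (18695 + 45145)*(-48993 + 114) = 63840*(-48879) = -3120435360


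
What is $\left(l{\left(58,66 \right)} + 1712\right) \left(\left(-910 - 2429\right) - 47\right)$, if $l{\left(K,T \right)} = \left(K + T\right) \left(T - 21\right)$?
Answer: $-24690712$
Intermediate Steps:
$l{\left(K,T \right)} = \left(-21 + T\right) \left(K + T\right)$ ($l{\left(K,T \right)} = \left(K + T\right) \left(-21 + T\right) = \left(-21 + T\right) \left(K + T\right)$)
$\left(l{\left(58,66 \right)} + 1712\right) \left(\left(-910 - 2429\right) - 47\right) = \left(\left(66^{2} - 1218 - 1386 + 58 \cdot 66\right) + 1712\right) \left(\left(-910 - 2429\right) - 47\right) = \left(\left(4356 - 1218 - 1386 + 3828\right) + 1712\right) \left(-3339 - 47\right) = \left(5580 + 1712\right) \left(-3386\right) = 7292 \left(-3386\right) = -24690712$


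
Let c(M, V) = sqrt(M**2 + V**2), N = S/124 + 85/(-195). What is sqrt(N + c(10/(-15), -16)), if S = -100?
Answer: sqrt(-1815918 + 974454*sqrt(577))/1209 ≈ 3.8434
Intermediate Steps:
N = -1502/1209 (N = -100/124 + 85/(-195) = -100*1/124 + 85*(-1/195) = -25/31 - 17/39 = -1502/1209 ≈ -1.2423)
sqrt(N + c(10/(-15), -16)) = sqrt(-1502/1209 + sqrt((10/(-15))**2 + (-16)**2)) = sqrt(-1502/1209 + sqrt((10*(-1/15))**2 + 256)) = sqrt(-1502/1209 + sqrt((-2/3)**2 + 256)) = sqrt(-1502/1209 + sqrt(4/9 + 256)) = sqrt(-1502/1209 + sqrt(2308/9)) = sqrt(-1502/1209 + 2*sqrt(577)/3)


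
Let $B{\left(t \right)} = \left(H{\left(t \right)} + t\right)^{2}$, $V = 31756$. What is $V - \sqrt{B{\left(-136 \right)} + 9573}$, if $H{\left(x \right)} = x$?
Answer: $31756 - \sqrt{83557} \approx 31467.0$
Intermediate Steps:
$B{\left(t \right)} = 4 t^{2}$ ($B{\left(t \right)} = \left(t + t\right)^{2} = \left(2 t\right)^{2} = 4 t^{2}$)
$V - \sqrt{B{\left(-136 \right)} + 9573} = 31756 - \sqrt{4 \left(-136\right)^{2} + 9573} = 31756 - \sqrt{4 \cdot 18496 + 9573} = 31756 - \sqrt{73984 + 9573} = 31756 - \sqrt{83557}$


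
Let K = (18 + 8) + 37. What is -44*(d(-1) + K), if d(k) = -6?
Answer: -2508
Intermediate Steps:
K = 63 (K = 26 + 37 = 63)
-44*(d(-1) + K) = -44*(-6 + 63) = -44*57 = -2508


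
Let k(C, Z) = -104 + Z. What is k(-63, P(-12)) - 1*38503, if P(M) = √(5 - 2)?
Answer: -38607 + √3 ≈ -38605.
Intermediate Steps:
P(M) = √3
k(-63, P(-12)) - 1*38503 = (-104 + √3) - 1*38503 = (-104 + √3) - 38503 = -38607 + √3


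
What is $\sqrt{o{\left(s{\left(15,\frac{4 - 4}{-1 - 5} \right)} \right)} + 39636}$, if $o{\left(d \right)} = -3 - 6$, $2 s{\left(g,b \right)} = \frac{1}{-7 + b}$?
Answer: $3 \sqrt{4403} \approx 199.07$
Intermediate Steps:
$s{\left(g,b \right)} = \frac{1}{2 \left(-7 + b\right)}$
$o{\left(d \right)} = -9$ ($o{\left(d \right)} = -3 - 6 = -9$)
$\sqrt{o{\left(s{\left(15,\frac{4 - 4}{-1 - 5} \right)} \right)} + 39636} = \sqrt{-9 + 39636} = \sqrt{39627} = 3 \sqrt{4403}$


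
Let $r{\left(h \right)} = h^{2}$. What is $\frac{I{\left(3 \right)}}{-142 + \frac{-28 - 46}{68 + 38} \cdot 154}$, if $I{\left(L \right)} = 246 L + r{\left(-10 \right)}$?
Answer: $- \frac{22207}{6612} \approx -3.3586$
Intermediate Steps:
$I{\left(L \right)} = 100 + 246 L$ ($I{\left(L \right)} = 246 L + \left(-10\right)^{2} = 246 L + 100 = 100 + 246 L$)
$\frac{I{\left(3 \right)}}{-142 + \frac{-28 - 46}{68 + 38} \cdot 154} = \frac{100 + 246 \cdot 3}{-142 + \frac{-28 - 46}{68 + 38} \cdot 154} = \frac{100 + 738}{-142 + - \frac{74}{106} \cdot 154} = \frac{838}{-142 + \left(-74\right) \frac{1}{106} \cdot 154} = \frac{838}{-142 - \frac{5698}{53}} = \frac{838}{- \frac{13224}{53}} = 838 \left(- \frac{53}{13224}\right) = - \frac{22207}{6612}$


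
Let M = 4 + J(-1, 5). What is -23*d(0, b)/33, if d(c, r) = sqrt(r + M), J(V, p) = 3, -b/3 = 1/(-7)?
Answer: -46*sqrt(91)/231 ≈ -1.8996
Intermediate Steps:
b = 3/7 (b = -3/(-7) = -3*(-1/7) = 3/7 ≈ 0.42857)
M = 7 (M = 4 + 3 = 7)
d(c, r) = sqrt(7 + r) (d(c, r) = sqrt(r + 7) = sqrt(7 + r))
-23*d(0, b)/33 = -23*sqrt(7 + 3/7)/33 = -46*sqrt(91)/7*(1/33) = -46*sqrt(91)/231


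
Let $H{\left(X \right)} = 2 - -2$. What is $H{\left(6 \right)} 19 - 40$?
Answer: $36$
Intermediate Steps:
$H{\left(X \right)} = 4$ ($H{\left(X \right)} = 2 + 2 = 4$)
$H{\left(6 \right)} 19 - 40 = 4 \cdot 19 - 40 = 76 - 40 = 36$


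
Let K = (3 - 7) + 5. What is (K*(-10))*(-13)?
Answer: 130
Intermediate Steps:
K = 1 (K = -4 + 5 = 1)
(K*(-10))*(-13) = (1*(-10))*(-13) = -10*(-13) = 130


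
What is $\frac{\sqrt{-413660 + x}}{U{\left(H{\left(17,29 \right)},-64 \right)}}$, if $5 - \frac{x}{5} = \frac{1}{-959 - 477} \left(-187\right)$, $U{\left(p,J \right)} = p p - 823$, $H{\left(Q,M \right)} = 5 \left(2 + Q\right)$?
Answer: $\frac{i \sqrt{213239105405}}{5889036} \approx 0.078413 i$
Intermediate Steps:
$H{\left(Q,M \right)} = 10 + 5 Q$
$U{\left(p,J \right)} = -823 + p^{2}$ ($U{\left(p,J \right)} = p^{2} - 823 = -823 + p^{2}$)
$x = \frac{34965}{1436}$ ($x = 25 - 5 \frac{1}{-959 - 477} \left(-187\right) = 25 - 5 \frac{1}{-1436} \left(-187\right) = 25 - 5 \left(\left(- \frac{1}{1436}\right) \left(-187\right)\right) = 25 - \frac{935}{1436} = \frac{34965}{1436} \approx 24.349$)
$\frac{\sqrt{-413660 + x}}{U{\left(H{\left(17,29 \right)},-64 \right)}} = \frac{\sqrt{-413660 + \frac{34965}{1436}}}{-823 + \left(10 + 5 \cdot 17\right)^{2}} = \frac{\sqrt{- \frac{593980795}{1436}}}{-823 + \left(10 + 85\right)^{2}} = \frac{\frac{1}{718} i \sqrt{213239105405}}{-823 + 95^{2}} = \frac{\frac{1}{718} i \sqrt{213239105405}}{-823 + 9025} = \frac{\frac{1}{718} i \sqrt{213239105405}}{8202} = \frac{i \sqrt{213239105405}}{718} \cdot \frac{1}{8202} = \frac{i \sqrt{213239105405}}{5889036}$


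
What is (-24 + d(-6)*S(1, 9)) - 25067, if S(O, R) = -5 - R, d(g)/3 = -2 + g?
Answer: -24755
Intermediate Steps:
d(g) = -6 + 3*g (d(g) = 3*(-2 + g) = -6 + 3*g)
(-24 + d(-6)*S(1, 9)) - 25067 = (-24 + (-6 + 3*(-6))*(-5 - 1*9)) - 25067 = (-24 + (-6 - 18)*(-5 - 9)) - 25067 = (-24 - 24*(-14)) - 25067 = (-24 + 336) - 25067 = 312 - 25067 = -24755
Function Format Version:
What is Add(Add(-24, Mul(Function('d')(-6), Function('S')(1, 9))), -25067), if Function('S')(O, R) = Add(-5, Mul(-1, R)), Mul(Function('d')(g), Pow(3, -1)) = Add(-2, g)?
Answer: -24755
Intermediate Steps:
Function('d')(g) = Add(-6, Mul(3, g)) (Function('d')(g) = Mul(3, Add(-2, g)) = Add(-6, Mul(3, g)))
Add(Add(-24, Mul(Function('d')(-6), Function('S')(1, 9))), -25067) = Add(Add(-24, Mul(Add(-6, Mul(3, -6)), Add(-5, Mul(-1, 9)))), -25067) = Add(Add(-24, Mul(Add(-6, -18), Add(-5, -9))), -25067) = Add(Add(-24, Mul(-24, -14)), -25067) = Add(Add(-24, 336), -25067) = Add(312, -25067) = -24755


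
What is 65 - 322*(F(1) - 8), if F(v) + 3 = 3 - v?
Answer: 2963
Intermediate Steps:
F(v) = -v (F(v) = -3 + (3 - v) = -v)
65 - 322*(F(1) - 8) = 65 - 322*(-1*1 - 8) = 65 - 322*(-1 - 8) = 65 - 322*(-9) = 65 + 2898 = 2963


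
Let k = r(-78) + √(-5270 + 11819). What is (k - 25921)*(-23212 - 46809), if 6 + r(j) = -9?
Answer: 1816064656 - 70021*√6549 ≈ 1.8104e+9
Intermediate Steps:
r(j) = -15 (r(j) = -6 - 9 = -15)
k = -15 + √6549 (k = -15 + √(-5270 + 11819) = -15 + √6549 ≈ 65.926)
(k - 25921)*(-23212 - 46809) = ((-15 + √6549) - 25921)*(-23212 - 46809) = (-25936 + √6549)*(-70021) = 1816064656 - 70021*√6549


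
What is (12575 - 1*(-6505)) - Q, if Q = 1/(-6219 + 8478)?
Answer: 43101719/2259 ≈ 19080.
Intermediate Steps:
Q = 1/2259 ≈ 0.00044267
(12575 - 1*(-6505)) - Q = (12575 - 1*(-6505)) - 1*1/2259 = (12575 + 6505) - 1/2259 = 19080 - 1/2259 = 43101719/2259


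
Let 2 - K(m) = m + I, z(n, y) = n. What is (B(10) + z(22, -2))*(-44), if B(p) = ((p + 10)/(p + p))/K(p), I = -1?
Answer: -6732/7 ≈ -961.71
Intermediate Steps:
K(m) = 3 - m (K(m) = 2 - (m - 1) = 2 - (-1 + m) = 2 + (1 - m) = 3 - m)
B(p) = (10 + p)/(2*p*(3 - p)) (B(p) = ((p + 10)/(p + p))/(3 - p) = ((10 + p)/((2*p)))/(3 - p) = ((10 + p)*(1/(2*p)))/(3 - p) = ((10 + p)/(2*p))/(3 - p) = (10 + p)/(2*p*(3 - p)))
(B(10) + z(22, -2))*(-44) = ((½)*(-10 - 1*10)/(10*(-3 + 10)) + 22)*(-44) = ((½)*(⅒)*(-10 - 10)/7 + 22)*(-44) = ((½)*(⅒)*(⅐)*(-20) + 22)*(-44) = (-⅐ + 22)*(-44) = (153/7)*(-44) = -6732/7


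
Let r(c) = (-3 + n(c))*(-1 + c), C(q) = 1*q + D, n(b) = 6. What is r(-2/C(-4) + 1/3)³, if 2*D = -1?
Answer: -8/27 ≈ -0.29630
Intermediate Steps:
D = -½ (D = (½)*(-1) = -½ ≈ -0.50000)
C(q) = -½ + q (C(q) = 1*q - ½ = q - ½ = -½ + q)
r(c) = -3 + 3*c (r(c) = (-3 + 6)*(-1 + c) = 3*(-1 + c) = -3 + 3*c)
r(-2/C(-4) + 1/3)³ = (-3 + 3*(-2/(-½ - 4) + 1/3))³ = (-3 + 3*(-2/(-9/2) + 1*(⅓)))³ = (-3 + 3*(-2*(-2/9) + ⅓))³ = (-3 + 3*(4/9 + ⅓))³ = (-3 + 3*(7/9))³ = (-3 + 7/3)³ = (-⅔)³ = -8/27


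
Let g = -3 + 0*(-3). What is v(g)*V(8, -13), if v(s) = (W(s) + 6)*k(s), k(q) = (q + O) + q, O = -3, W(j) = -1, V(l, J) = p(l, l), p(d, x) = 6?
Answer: -270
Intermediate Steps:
V(l, J) = 6
g = -3 (g = -3 + 0 = -3)
k(q) = -3 + 2*q (k(q) = (q - 3) + q = (-3 + q) + q = -3 + 2*q)
v(s) = -15 + 10*s (v(s) = (-1 + 6)*(-3 + 2*s) = 5*(-3 + 2*s) = -15 + 10*s)
v(g)*V(8, -13) = (-15 + 10*(-3))*6 = (-15 - 30)*6 = -45*6 = -270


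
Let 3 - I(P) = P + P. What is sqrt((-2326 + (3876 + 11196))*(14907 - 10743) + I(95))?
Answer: sqrt(53074157) ≈ 7285.2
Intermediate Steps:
I(P) = 3 - 2*P (I(P) = 3 - (P + P) = 3 - 2*P)
sqrt((-2326 + (3876 + 11196))*(14907 - 10743) + I(95)) = sqrt((-2326 + (3876 + 11196))*(14907 - 10743) + (3 - 2*95)) = sqrt((-2326 + 15072)*4164 + (3 - 190)) = sqrt(12746*4164 - 187) = sqrt(53074344 - 187) = sqrt(53074157)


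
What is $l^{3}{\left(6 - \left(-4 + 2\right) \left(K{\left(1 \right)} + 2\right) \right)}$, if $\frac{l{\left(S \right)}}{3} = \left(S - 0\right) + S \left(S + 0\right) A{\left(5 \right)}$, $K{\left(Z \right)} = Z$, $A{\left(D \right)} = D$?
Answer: $10590025536$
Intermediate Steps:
$l{\left(S \right)} = 3 S + 15 S^{2}$ ($l{\left(S \right)} = 3 \left(\left(S - 0\right) + S \left(S + 0\right) 5\right) = 3 \left(\left(S + 0\right) + S S 5\right) = 3 \left(S + S^{2} \cdot 5\right) = 3 \left(S + 5 S^{2}\right) = 3 S + 15 S^{2}$)
$l^{3}{\left(6 - \left(-4 + 2\right) \left(K{\left(1 \right)} + 2\right) \right)} = \left(3 \left(6 - \left(-4 + 2\right) \left(1 + 2\right)\right) \left(1 + 5 \left(6 - \left(-4 + 2\right) \left(1 + 2\right)\right)\right)\right)^{3} = \left(3 \left(6 - \left(-2\right) 3\right) \left(1 + 5 \left(6 - \left(-2\right) 3\right)\right)\right)^{3} = \left(3 \left(6 - -6\right) \left(1 + 5 \left(6 - -6\right)\right)\right)^{3} = \left(3 \left(6 + 6\right) \left(1 + 5 \left(6 + 6\right)\right)\right)^{3} = \left(3 \cdot 12 \left(1 + 5 \cdot 12\right)\right)^{3} = \left(3 \cdot 12 \left(1 + 60\right)\right)^{3} = \left(3 \cdot 12 \cdot 61\right)^{3} = 2196^{3} = 10590025536$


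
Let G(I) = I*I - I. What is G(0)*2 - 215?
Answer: -215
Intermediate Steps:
G(I) = I² - I
G(0)*2 - 215 = (0*(-1 + 0))*2 - 215 = (0*(-1))*2 - 215 = 0*2 - 215 = 0 - 215 = -215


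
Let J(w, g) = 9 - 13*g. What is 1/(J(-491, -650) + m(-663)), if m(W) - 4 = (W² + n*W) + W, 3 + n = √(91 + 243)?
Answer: 5761/2586869181 + 17*√334/5173738362 ≈ 2.2871e-6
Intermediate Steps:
n = -3 + √334 (n = -3 + √(91 + 243) = -3 + √334 ≈ 15.276)
m(W) = 4 + W + W² + W*(-3 + √334) (m(W) = 4 + ((W² + (-3 + √334)*W) + W) = 4 + ((W² + W*(-3 + √334)) + W) = 4 + (W + W² + W*(-3 + √334)) = 4 + W + W² + W*(-3 + √334))
1/(J(-491, -650) + m(-663)) = 1/((9 - 13*(-650)) + (4 - 663 + (-663)² - 1*(-663)*(3 - √334))) = 1/((9 + 8450) + (4 - 663 + 439569 + (1989 - 663*√334))) = 1/(8459 + (440899 - 663*√334)) = 1/(449358 - 663*√334)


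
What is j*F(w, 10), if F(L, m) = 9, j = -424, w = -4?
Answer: -3816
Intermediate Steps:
j*F(w, 10) = -424*9 = -3816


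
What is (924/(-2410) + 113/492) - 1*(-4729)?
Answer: 2803543801/592860 ≈ 4728.8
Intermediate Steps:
(924/(-2410) + 113/492) - 1*(-4729) = (924*(-1/2410) + 113*(1/492)) + 4729 = (-462/1205 + 113/492) + 4729 = -91139/592860 + 4729 = 2803543801/592860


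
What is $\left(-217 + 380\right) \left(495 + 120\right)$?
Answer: $100245$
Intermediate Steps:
$\left(-217 + 380\right) \left(495 + 120\right) = 163 \cdot 615 = 100245$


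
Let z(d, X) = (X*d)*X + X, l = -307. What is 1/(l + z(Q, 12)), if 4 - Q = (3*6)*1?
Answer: -1/2311 ≈ -0.00043271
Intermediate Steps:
Q = -14 (Q = 4 - 3*6 = 4 - 18 = -14)
z(d, X) = X + d*X**2 (z(d, X) = d*X**2 + X = X + d*X**2)
1/(l + z(Q, 12)) = 1/(-307 + 12*(1 + 12*(-14))) = 1/(-307 + 12*(1 - 168)) = 1/(-307 + 12*(-167)) = 1/(-307 - 2004) = 1/(-2311) = -1/2311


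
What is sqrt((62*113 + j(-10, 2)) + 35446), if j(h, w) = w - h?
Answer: 4*sqrt(2654) ≈ 206.07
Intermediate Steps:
sqrt((62*113 + j(-10, 2)) + 35446) = sqrt((62*113 + (2 - 1*(-10))) + 35446) = sqrt((7006 + (2 + 10)) + 35446) = sqrt((7006 + 12) + 35446) = sqrt(7018 + 35446) = sqrt(42464) = 4*sqrt(2654)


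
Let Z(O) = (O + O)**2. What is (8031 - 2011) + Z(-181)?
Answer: 137064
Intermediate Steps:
Z(O) = 4*O**2 (Z(O) = (2*O)**2 = 4*O**2)
(8031 - 2011) + Z(-181) = (8031 - 2011) + 4*(-181)**2 = 6020 + 4*32761 = 6020 + 131044 = 137064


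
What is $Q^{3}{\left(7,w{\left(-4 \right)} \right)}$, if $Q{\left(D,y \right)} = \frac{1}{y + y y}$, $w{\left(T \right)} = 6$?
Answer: $\frac{1}{74088} \approx 1.3497 \cdot 10^{-5}$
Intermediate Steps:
$Q{\left(D,y \right)} = \frac{1}{y + y^{2}}$
$Q^{3}{\left(7,w{\left(-4 \right)} \right)} = \left(\frac{1}{6 \left(1 + 6\right)}\right)^{3} = \left(\frac{1}{6 \cdot 7}\right)^{3} = \left(\frac{1}{6} \cdot \frac{1}{7}\right)^{3} = \left(\frac{1}{42}\right)^{3} = \frac{1}{74088}$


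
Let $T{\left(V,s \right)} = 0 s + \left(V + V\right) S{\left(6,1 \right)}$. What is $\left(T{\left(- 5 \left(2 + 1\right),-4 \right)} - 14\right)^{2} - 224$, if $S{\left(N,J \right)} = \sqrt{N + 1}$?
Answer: $6272 + 840 \sqrt{7} \approx 8494.4$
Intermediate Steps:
$S{\left(N,J \right)} = \sqrt{1 + N}$
$T{\left(V,s \right)} = 2 V \sqrt{7}$ ($T{\left(V,s \right)} = 0 s + \left(V + V\right) \sqrt{1 + 6} = 0 + 2 V \sqrt{7} = 2 V \sqrt{7}$)
$\left(T{\left(- 5 \left(2 + 1\right),-4 \right)} - 14\right)^{2} - 224 = \left(2 \left(- 5 \left(2 + 1\right)\right) \sqrt{7} - 14\right)^{2} - 224 = \left(2 \left(\left(-5\right) 3\right) \sqrt{7} - 14\right)^{2} - 224 = \left(2 \left(-15\right) \sqrt{7} - 14\right)^{2} - 224 = \left(- 30 \sqrt{7} - 14\right)^{2} - 224 = \left(-14 - 30 \sqrt{7}\right)^{2} - 224 = -224 + \left(-14 - 30 \sqrt{7}\right)^{2}$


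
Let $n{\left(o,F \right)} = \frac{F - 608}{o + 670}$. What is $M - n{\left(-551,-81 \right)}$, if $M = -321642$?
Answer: $- \frac{38274709}{119} \approx -3.2164 \cdot 10^{5}$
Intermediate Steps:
$n{\left(o,F \right)} = \frac{-608 + F}{670 + o}$
$M - n{\left(-551,-81 \right)} = -321642 - \frac{-608 - 81}{670 - 551} = -321642 - \frac{1}{119} \left(-689\right) = -321642 - - \frac{689}{119} = -321642 + \frac{689}{119} = - \frac{38274709}{119}$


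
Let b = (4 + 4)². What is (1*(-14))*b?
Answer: -896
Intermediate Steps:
b = 64 (b = 8² = 64)
(1*(-14))*b = (1*(-14))*64 = -14*64 = -896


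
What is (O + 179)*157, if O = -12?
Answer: 26219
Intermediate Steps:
(O + 179)*157 = (-12 + 179)*157 = 167*157 = 26219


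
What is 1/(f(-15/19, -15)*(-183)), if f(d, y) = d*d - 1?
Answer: 361/24888 ≈ 0.014505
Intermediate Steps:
f(d, y) = -1 + d² (f(d, y) = d² - 1 = -1 + d²)
1/(f(-15/19, -15)*(-183)) = 1/((-1 + (-15/19)²)*(-183)) = 1/((-1 + 225/361)*(-183)) = 1/(-136/361*(-183)) = 1/(24888/361) = 361/24888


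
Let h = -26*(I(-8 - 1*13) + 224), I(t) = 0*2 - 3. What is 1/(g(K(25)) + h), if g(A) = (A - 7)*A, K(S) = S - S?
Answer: -1/5746 ≈ -0.00017403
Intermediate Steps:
I(t) = -3 (I(t) = 0 - 3 = -3)
K(S) = 0
g(A) = A*(-7 + A) (g(A) = (-7 + A)*A = A*(-7 + A))
h = -5746 (h = -26*(-3 + 224) = -26*221 = -5746)
1/(g(K(25)) + h) = 1/(0*(-7 + 0) - 5746) = 1/(0*(-7) - 5746) = 1/(0 - 5746) = 1/(-5746) = -1/5746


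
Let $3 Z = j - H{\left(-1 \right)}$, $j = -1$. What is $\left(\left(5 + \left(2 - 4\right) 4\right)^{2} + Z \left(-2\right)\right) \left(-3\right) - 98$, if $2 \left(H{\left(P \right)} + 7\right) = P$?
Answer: $-112$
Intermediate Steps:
$H{\left(P \right)} = -7 + \frac{P}{2}$
$Z = \frac{13}{6}$ ($Z = \frac{-1 - \left(-7 + \frac{1}{2} \left(-1\right)\right)}{3} = \frac{-1 - \left(-7 - \frac{1}{2}\right)}{3} = \frac{-1 - - \frac{15}{2}}{3} = \frac{-1 + \frac{15}{2}}{3} = \frac{1}{3} \cdot \frac{13}{2} = \frac{13}{6} \approx 2.1667$)
$\left(\left(5 + \left(2 - 4\right) 4\right)^{2} + Z \left(-2\right)\right) \left(-3\right) - 98 = \left(\left(5 + \left(2 - 4\right) 4\right)^{2} + \frac{13}{6} \left(-2\right)\right) \left(-3\right) - 98 = \left(\left(5 - 8\right)^{2} - \frac{13}{3}\right) \left(-3\right) - 98 = \left(\left(-3\right)^{2} - \frac{13}{3}\right) \left(-3\right) - 98 = \left(9 - \frac{13}{3}\right) \left(-3\right) - 98 = \frac{14}{3} \left(-3\right) - 98 = -14 - 98 = -112$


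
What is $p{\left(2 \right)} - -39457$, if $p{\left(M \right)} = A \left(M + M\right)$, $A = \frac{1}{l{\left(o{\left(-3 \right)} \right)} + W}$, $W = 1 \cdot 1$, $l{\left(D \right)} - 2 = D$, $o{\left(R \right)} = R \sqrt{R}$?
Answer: $\frac{118372}{3} + \frac{i \sqrt{3}}{3} \approx 39457.0 + 0.57735 i$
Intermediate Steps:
$o{\left(R \right)} = R^{\frac{3}{2}}$
$l{\left(D \right)} = 2 + D$
$W = 1$
$A = \frac{1}{3 - 3 i \sqrt{3}}$ ($A = \frac{1}{\left(2 + \left(-3\right)^{\frac{3}{2}}\right) + 1} = \frac{1}{\left(2 - 3 i \sqrt{3}\right) + 1} = \frac{1}{3 - 3 i \sqrt{3}} \approx 0.083333 + 0.14434 i$)
$p{\left(M \right)} = 2 M \left(\frac{1}{12} + \frac{i \sqrt{3}}{12}\right)$ ($p{\left(M \right)} = \left(\frac{1}{12} + \frac{i \sqrt{3}}{12}\right) \left(M + M\right) = \left(\frac{1}{12} + \frac{i \sqrt{3}}{12}\right) 2 M = 2 M \left(\frac{1}{12} + \frac{i \sqrt{3}}{12}\right)$)
$p{\left(2 \right)} - -39457 = \left(\frac{1}{6} \cdot 2 + \frac{1}{6} i 2 \sqrt{3}\right) - -39457 = \left(\frac{1}{3} + \frac{i \sqrt{3}}{3}\right) + 39457 = \frac{118372}{3} + \frac{i \sqrt{3}}{3}$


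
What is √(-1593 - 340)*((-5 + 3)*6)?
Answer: -12*I*√1933 ≈ -527.59*I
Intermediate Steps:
√(-1593 - 340)*((-5 + 3)*6) = √(-1933)*(-2*6) = (I*√1933)*(-12) = -12*I*√1933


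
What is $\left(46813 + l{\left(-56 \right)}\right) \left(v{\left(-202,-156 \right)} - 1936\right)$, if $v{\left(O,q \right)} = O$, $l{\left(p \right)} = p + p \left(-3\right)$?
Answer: $-100325650$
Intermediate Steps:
$l{\left(p \right)} = - 2 p$ ($l{\left(p \right)} = p - 3 p = - 2 p$)
$\left(46813 + l{\left(-56 \right)}\right) \left(v{\left(-202,-156 \right)} - 1936\right) = \left(46813 - -112\right) \left(-202 - 1936\right) = \left(46813 + 112\right) \left(-2138\right) = 46925 \left(-2138\right) = -100325650$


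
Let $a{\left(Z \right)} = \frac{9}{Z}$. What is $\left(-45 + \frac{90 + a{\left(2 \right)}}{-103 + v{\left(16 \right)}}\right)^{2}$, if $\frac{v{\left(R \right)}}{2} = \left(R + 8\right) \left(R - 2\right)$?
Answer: $\frac{2603142441}{1295044} \approx 2010.1$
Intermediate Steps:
$v{\left(R \right)} = 2 \left(-2 + R\right) \left(8 + R\right)$ ($v{\left(R \right)} = 2 \left(R + 8\right) \left(R - 2\right) = 2 \left(8 + R\right) \left(-2 + R\right) = 2 \left(-2 + R\right) \left(8 + R\right)$)
$\left(-45 + \frac{90 + a{\left(2 \right)}}{-103 + v{\left(16 \right)}}\right)^{2} = \left(-45 + \frac{90 + \frac{9}{2}}{-103 + \left(-32 + 2 \cdot 16^{2} + 12 \cdot 16\right)}\right)^{2} = \left(-45 + \frac{90 + 9 \cdot \frac{1}{2}}{-103 + \left(-32 + 2 \cdot 256 + 192\right)}\right)^{2} = \left(-45 + \frac{90 + \frac{9}{2}}{-103 + \left(-32 + 512 + 192\right)}\right)^{2} = \left(-45 + \frac{189}{2 \left(-103 + 672\right)}\right)^{2} = \left(-45 + \frac{189}{2 \cdot 569}\right)^{2} = \left(-45 + \frac{189}{2} \cdot \frac{1}{569}\right)^{2} = \left(-45 + \frac{189}{1138}\right)^{2} = \left(- \frac{51021}{1138}\right)^{2} = \frac{2603142441}{1295044}$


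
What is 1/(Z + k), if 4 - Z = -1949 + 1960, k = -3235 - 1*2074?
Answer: -1/5316 ≈ -0.00018811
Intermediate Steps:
k = -5309 (k = -3235 - 2074 = -5309)
Z = -7 (Z = 4 - (-1949 + 1960) = 4 - 1*11 = 4 - 11 = -7)
1/(Z + k) = 1/(-7 - 5309) = 1/(-5316) = -1/5316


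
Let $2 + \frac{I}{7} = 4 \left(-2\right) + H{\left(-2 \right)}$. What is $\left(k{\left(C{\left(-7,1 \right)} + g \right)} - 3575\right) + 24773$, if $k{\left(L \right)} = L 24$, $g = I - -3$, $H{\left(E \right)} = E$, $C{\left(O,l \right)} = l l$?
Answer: $19278$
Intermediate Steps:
$C{\left(O,l \right)} = l^{2}$
$I = -84$ ($I = -14 + 7 \left(4 \left(-2\right) - 2\right) = -14 + 7 \left(-8 - 2\right) = -14 + 7 \left(-10\right) = -14 - 70 = -84$)
$g = -81$ ($g = -84 - -3 = -84 + 3 = -81$)
$k{\left(L \right)} = 24 L$
$\left(k{\left(C{\left(-7,1 \right)} + g \right)} - 3575\right) + 24773 = \left(24 \left(1^{2} - 81\right) - 3575\right) + 24773 = \left(24 \left(1 - 81\right) - 3575\right) + 24773 = \left(24 \left(-80\right) - 3575\right) + 24773 = \left(-1920 - 3575\right) + 24773 = -5495 + 24773 = 19278$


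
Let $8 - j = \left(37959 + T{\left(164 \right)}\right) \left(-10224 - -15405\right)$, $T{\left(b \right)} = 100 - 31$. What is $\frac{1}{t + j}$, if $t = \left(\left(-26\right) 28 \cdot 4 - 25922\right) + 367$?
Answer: $- \frac{1}{197051527} \approx -5.0748 \cdot 10^{-9}$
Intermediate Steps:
$t = -28467$ ($t = \left(\left(-728\right) 4 - 25922\right) + 367 = \left(-2912 - 25922\right) + 367 = -28834 + 367 = -28467$)
$T{\left(b \right)} = 69$
$j = -197023060$ ($j = 8 - \left(37959 + 69\right) \left(-10224 - -15405\right) = 8 - 38028 \left(-10224 + 15405\right) = 8 - 38028 \cdot 5181 = 8 - 197023068 = -197023060$)
$\frac{1}{t + j} = \frac{1}{-28467 - 197023060} = \frac{1}{-197051527} = - \frac{1}{197051527}$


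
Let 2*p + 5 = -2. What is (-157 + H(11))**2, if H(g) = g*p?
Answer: 152881/4 ≈ 38220.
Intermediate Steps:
p = -7/2 (p = -5/2 + (1/2)*(-2) = -5/2 - 1 = -7/2 ≈ -3.5000)
H(g) = -7*g/2 (H(g) = g*(-7/2) = -7*g/2)
(-157 + H(11))**2 = (-157 - 7/2*11)**2 = (-157 - 77/2)**2 = (-391/2)**2 = 152881/4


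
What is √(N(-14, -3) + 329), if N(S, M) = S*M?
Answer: √371 ≈ 19.261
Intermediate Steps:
N(S, M) = M*S
√(N(-14, -3) + 329) = √(-3*(-14) + 329) = √(42 + 329) = √371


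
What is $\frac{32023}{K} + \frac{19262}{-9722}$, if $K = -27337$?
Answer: $- \frac{418946450}{132885157} \approx -3.1527$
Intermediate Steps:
$\frac{32023}{K} + \frac{19262}{-9722} = \frac{32023}{-27337} + \frac{19262}{-9722} = 32023 \left(- \frac{1}{27337}\right) + 19262 \left(- \frac{1}{9722}\right) = - \frac{32023}{27337} - \frac{9631}{4861} = - \frac{418946450}{132885157}$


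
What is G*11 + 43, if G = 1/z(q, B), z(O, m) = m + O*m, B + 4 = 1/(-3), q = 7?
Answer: 4439/104 ≈ 42.683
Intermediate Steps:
B = -13/3 (B = -4 + 1/(-3) = -4 - ⅓ = -13/3 ≈ -4.3333)
G = -3/104 (G = 1/(-13*(1 + 7)/3) = 1/(-13/3*8) = 1/(-104/3) = -3/104 ≈ -0.028846)
G*11 + 43 = -3/104*11 + 43 = -33/104 + 43 = 4439/104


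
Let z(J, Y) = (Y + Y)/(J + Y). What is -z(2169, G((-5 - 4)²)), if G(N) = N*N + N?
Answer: -1476/979 ≈ -1.5077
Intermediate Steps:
G(N) = N + N² (G(N) = N² + N = N + N²)
z(J, Y) = 2*Y/(J + Y) (z(J, Y) = (2*Y)/(J + Y) = 2*Y/(J + Y))
-z(2169, G((-5 - 4)²)) = -2*(-5 - 4)²*(1 + (-5 - 4)²)/(2169 + (-5 - 4)²*(1 + (-5 - 4)²)) = -2*(-9)²*(1 + (-9)²)/(2169 + (-9)²*(1 + (-9)²)) = -2*81*(1 + 81)/(2169 + 81*(1 + 81)) = -2*81*82/(2169 + 81*82) = -2*6642/(2169 + 6642) = -2*6642/8811 = -1*1476/979 = -1476/979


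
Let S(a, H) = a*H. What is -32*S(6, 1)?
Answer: -192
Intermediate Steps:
S(a, H) = H*a
-32*S(6, 1) = -32*6 = -192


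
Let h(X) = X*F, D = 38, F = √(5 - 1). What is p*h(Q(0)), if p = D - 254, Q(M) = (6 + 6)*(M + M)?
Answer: 0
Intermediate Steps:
F = 2 (F = √4 = 2)
Q(M) = 24*M (Q(M) = 12*(2*M) = 24*M)
h(X) = 2*X (h(X) = X*2 = 2*X)
p = -216 (p = 38 - 254 = -216)
p*h(Q(0)) = -432*24*0 = -432*0 = -216*0 = 0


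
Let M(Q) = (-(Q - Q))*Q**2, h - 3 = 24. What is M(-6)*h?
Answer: 0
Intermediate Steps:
h = 27 (h = 3 + 24 = 27)
M(Q) = 0 (M(Q) = (-1*0)*Q**2 = 0*Q**2 = 0)
M(-6)*h = 0*27 = 0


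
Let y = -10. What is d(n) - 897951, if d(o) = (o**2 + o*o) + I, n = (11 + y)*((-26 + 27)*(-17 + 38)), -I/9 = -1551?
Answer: -883110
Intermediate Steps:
I = 13959 (I = -9*(-1551) = 13959)
n = 21 (n = (11 - 10)*((-26 + 27)*(-17 + 38)) = 1*(1*21) = 1*21 = 21)
d(o) = 13959 + 2*o**2 (d(o) = (o**2 + o*o) + 13959 = (o**2 + o**2) + 13959 = 2*o**2 + 13959 = 13959 + 2*o**2)
d(n) - 897951 = (13959 + 2*21**2) - 897951 = (13959 + 2*441) - 897951 = (13959 + 882) - 897951 = 14841 - 897951 = -883110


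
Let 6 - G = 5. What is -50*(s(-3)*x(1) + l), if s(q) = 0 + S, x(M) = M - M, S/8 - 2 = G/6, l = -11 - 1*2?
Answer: 650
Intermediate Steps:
G = 1 (G = 6 - 1*5 = 6 - 5 = 1)
l = -13 (l = -11 - 2 = -13)
S = 52/3 (S = 16 + 8*(1/6) = 16 + 4/3 = 52/3 ≈ 17.333)
x(M) = 0
s(q) = 52/3 (s(q) = 0 + 52/3 = 52/3)
-50*(s(-3)*x(1) + l) = -50*((52/3)*0 - 13) = -50*(0 - 13) = -50*(-13) = 650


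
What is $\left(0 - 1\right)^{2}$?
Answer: $1$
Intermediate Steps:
$\left(0 - 1\right)^{2} = \left(-1\right)^{2} = 1$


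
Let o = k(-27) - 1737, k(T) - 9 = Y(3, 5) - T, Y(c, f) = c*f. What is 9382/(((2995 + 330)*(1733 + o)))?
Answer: 9382/156275 ≈ 0.060035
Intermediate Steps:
k(T) = 24 - T (k(T) = 9 + (3*5 - T) = 9 + (15 - T) = 24 - T)
o = -1686 (o = (24 - 1*(-27)) - 1737 = (24 + 27) - 1737 = 51 - 1737 = -1686)
9382/(((2995 + 330)*(1733 + o))) = 9382/(((2995 + 330)*(1733 - 1686))) = 9382/((3325*47)) = 9382/156275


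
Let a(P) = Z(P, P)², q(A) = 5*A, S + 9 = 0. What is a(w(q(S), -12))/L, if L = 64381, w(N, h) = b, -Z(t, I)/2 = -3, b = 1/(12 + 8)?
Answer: 36/64381 ≈ 0.00055917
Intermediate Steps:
S = -9 (S = -9 + 0 = -9)
b = 1/20 ≈ 0.050000
Z(t, I) = 6 (Z(t, I) = -2*(-3) = 6)
w(N, h) = 1/20
a(P) = 36 (a(P) = 6² = 36)
a(w(q(S), -12))/L = 36/64381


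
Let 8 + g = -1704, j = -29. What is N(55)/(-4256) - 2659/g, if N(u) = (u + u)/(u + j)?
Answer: 9188937/5920096 ≈ 1.5522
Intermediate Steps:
N(u) = 2*u/(-29 + u) (N(u) = (u + u)/(u - 29) = (2*u)/(-29 + u) = 2*u/(-29 + u))
g = -1712 (g = -8 - 1704 = -1712)
N(55)/(-4256) - 2659/g = (2*55/(-29 + 55))/(-4256) - 2659/(-1712) = (2*55/26)*(-1/4256) - 2659*(-1/1712) = (2*55*(1/26))*(-1/4256) + 2659/1712 = (55/13)*(-1/4256) + 2659/1712 = -55/55328 + 2659/1712 = 9188937/5920096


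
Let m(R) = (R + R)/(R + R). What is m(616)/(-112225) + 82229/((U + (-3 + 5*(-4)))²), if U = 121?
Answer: 1318305703/153972700 ≈ 8.5620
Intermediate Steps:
m(R) = 1 (m(R) = (2*R)/((2*R)) = (2*R)*(1/(2*R)) = 1)
m(616)/(-112225) + 82229/((U + (-3 + 5*(-4)))²) = 1/(-112225) + 82229/((121 + (-3 + 5*(-4)))²) = 1*(-1/112225) + 82229/((121 + (-3 - 20))²) = -1/112225 + 82229/((121 - 23)²) = -1/112225 + 82229/(98²) = -1/112225 + 82229/9604 = -1/112225 + 82229*(1/9604) = -1/112225 + 11747/1372 = 1318305703/153972700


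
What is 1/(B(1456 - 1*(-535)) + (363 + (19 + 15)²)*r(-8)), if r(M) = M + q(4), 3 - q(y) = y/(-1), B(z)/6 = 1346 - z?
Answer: -1/5389 ≈ -0.00018556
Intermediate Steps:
B(z) = 8076 - 6*z (B(z) = 6*(1346 - z) = 8076 - 6*z)
q(y) = 3 + y (q(y) = 3 - y/(-1) = 3 - y*(-1) = 3 - (-1)*y = 3 + y)
r(M) = 7 + M (r(M) = M + (3 + 4) = M + 7 = 7 + M)
1/(B(1456 - 1*(-535)) + (363 + (19 + 15)²)*r(-8)) = 1/((8076 - 6*(1456 - 1*(-535))) + (363 + (19 + 15)²)*(7 - 8)) = 1/((8076 - 6*(1456 + 535)) + (363 + 34²)*(-1)) = 1/((8076 - 6*1991) + (363 + 1156)*(-1)) = 1/((8076 - 11946) + 1519*(-1)) = 1/(-3870 - 1519) = 1/(-5389) = -1/5389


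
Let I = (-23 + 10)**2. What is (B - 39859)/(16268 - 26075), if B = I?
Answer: 1890/467 ≈ 4.0471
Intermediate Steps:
I = 169 (I = (-13)**2 = 169)
B = 169
(B - 39859)/(16268 - 26075) = (169 - 39859)/(16268 - 26075) = -39690/(-9807) = -39690*(-1/9807) = 1890/467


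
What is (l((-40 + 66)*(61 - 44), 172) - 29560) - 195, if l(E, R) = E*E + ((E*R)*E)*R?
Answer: 5779814185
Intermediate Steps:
l(E, R) = E**2 + E**2*R**2 (l(E, R) = E**2 + (R*E**2)*R = E**2 + E**2*R**2)
(l((-40 + 66)*(61 - 44), 172) - 29560) - 195 = (((-40 + 66)*(61 - 44))**2*(1 + 172**2) - 29560) - 195 = ((26*17)**2*(1 + 29584) - 29560) - 195 = (442**2*29585 - 29560) - 195 = (195364*29585 - 29560) - 195 = (5779843940 - 29560) - 195 = 5779814380 - 195 = 5779814185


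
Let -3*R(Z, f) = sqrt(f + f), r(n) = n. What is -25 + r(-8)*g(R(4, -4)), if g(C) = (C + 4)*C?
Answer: -161/9 + 64*I*sqrt(2)/3 ≈ -17.889 + 30.17*I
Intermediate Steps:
R(Z, f) = -sqrt(2)*sqrt(f)/3 (R(Z, f) = -sqrt(f + f)/3 = -sqrt(2)*sqrt(f)/3)
g(C) = C*(4 + C) (g(C) = (4 + C)*C = C*(4 + C))
-25 + r(-8)*g(R(4, -4)) = -25 - 8*(-sqrt(2)*sqrt(-4)/3)*(4 - sqrt(2)*sqrt(-4)/3) = -25 - 8*(-sqrt(2)*2*I/3)*(4 - sqrt(2)*2*I/3) = -25 - 8*(-2*I*sqrt(2)/3)*(4 - 2*I*sqrt(2)/3) = -25 - (-16)*I*sqrt(2)*(4 - 2*I*sqrt(2)/3)/3 = -25 + 16*I*sqrt(2)*(4 - 2*I*sqrt(2)/3)/3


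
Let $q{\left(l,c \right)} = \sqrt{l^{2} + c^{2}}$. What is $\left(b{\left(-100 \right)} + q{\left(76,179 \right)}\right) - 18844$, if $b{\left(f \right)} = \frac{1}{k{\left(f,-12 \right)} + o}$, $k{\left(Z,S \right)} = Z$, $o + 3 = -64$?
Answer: $- \frac{3146949}{167} + \sqrt{37817} \approx -18650.0$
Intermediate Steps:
$o = -67$ ($o = -3 - 64 = -67$)
$q{\left(l,c \right)} = \sqrt{c^{2} + l^{2}}$
$b{\left(f \right)} = \frac{1}{-67 + f}$ ($b{\left(f \right)} = \frac{1}{f - 67} = \frac{1}{-67 + f}$)
$\left(b{\left(-100 \right)} + q{\left(76,179 \right)}\right) - 18844 = \left(\frac{1}{-67 - 100} + \sqrt{179^{2} + 76^{2}}\right) - 18844 = \left(\frac{1}{-167} + \sqrt{32041 + 5776}\right) - 18844 = \left(- \frac{1}{167} + \sqrt{37817}\right) - 18844 = - \frac{3146949}{167} + \sqrt{37817}$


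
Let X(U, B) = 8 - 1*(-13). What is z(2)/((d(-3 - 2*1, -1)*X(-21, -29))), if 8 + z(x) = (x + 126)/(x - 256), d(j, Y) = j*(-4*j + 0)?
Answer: 18/4445 ≈ 0.0040495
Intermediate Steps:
X(U, B) = 21 (X(U, B) = 8 + 13 = 21)
d(j, Y) = -4*j² (d(j, Y) = j*(-4*j) = -4*j²)
z(x) = -8 + (126 + x)/(-256 + x) (z(x) = -8 + (x + 126)/(x - 256) = -8 + (126 + x)/(-256 + x))
z(2)/((d(-3 - 2*1, -1)*X(-21, -29))) = ((2174 - 7*2)/(-256 + 2))/((-4*(-3 - 2*1)²*21)) = ((2174 - 14)/(-254))/((-4*(-3 - 2)²*21)) = (-1/254*2160)/((-4*(-5)²*21)) = -1080/(127*(-4*25*21)) = -1080/(127*((-100*21))) = -1080/127/(-2100) = -1080/127*(-1/2100) = 18/4445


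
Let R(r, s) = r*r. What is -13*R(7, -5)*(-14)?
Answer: 8918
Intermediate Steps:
R(r, s) = r**2
-13*R(7, -5)*(-14) = -13*7**2*(-14) = -13*49*(-14) = -637*(-14) = 8918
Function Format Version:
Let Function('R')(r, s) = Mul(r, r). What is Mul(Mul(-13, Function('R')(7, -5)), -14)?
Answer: 8918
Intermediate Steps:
Function('R')(r, s) = Pow(r, 2)
Mul(Mul(-13, Function('R')(7, -5)), -14) = Mul(Mul(-13, Pow(7, 2)), -14) = Mul(Mul(-13, 49), -14) = Mul(-637, -14) = 8918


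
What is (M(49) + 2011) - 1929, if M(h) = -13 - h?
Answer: 20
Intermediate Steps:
(M(49) + 2011) - 1929 = ((-13 - 1*49) + 2011) - 1929 = ((-13 - 49) + 2011) - 1929 = (-62 + 2011) - 1929 = 1949 - 1929 = 20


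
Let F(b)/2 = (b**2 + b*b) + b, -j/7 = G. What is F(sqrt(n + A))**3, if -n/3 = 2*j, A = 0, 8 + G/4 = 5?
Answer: -8181347328 + 146289024*I*sqrt(14) ≈ -8.1814e+9 + 5.4736e+8*I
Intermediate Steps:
G = -12 (G = -32 + 4*5 = -32 + 20 = -12)
j = 84 (j = -7*(-12) = 84)
n = -504 (n = -6*84 = -3*168 = -504)
F(b) = 2*b + 4*b**2 (F(b) = 2*((b**2 + b*b) + b) = 2*((b**2 + b**2) + b) = 2*(2*b**2 + b) = 2*(b + 2*b**2) = 2*b + 4*b**2)
F(sqrt(n + A))**3 = (2*sqrt(-504 + 0)*(1 + 2*sqrt(-504 + 0)))**3 = (2*sqrt(-504)*(1 + 2*sqrt(-504)))**3 = (2*(6*I*sqrt(14))*(1 + 2*(6*I*sqrt(14))))**3 = (2*(6*I*sqrt(14))*(1 + 12*I*sqrt(14)))**3 = (12*I*sqrt(14)*(1 + 12*I*sqrt(14)))**3 = -24192*I*sqrt(14)*(1 + 12*I*sqrt(14))**3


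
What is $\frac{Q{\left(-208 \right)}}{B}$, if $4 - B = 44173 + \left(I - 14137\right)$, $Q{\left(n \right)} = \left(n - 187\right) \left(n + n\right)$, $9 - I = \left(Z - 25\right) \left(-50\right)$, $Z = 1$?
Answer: $- \frac{164320}{28841} \approx -5.6974$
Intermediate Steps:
$I = -1191$ ($I = 9 - \left(1 - 25\right) \left(-50\right) = 9 - \left(-24\right) \left(-50\right) = 9 - 1200 = -1191$)
$Q{\left(n \right)} = 2 n \left(-187 + n\right)$ ($Q{\left(n \right)} = \left(-187 + n\right) 2 n = 2 n \left(-187 + n\right)$)
$B = -28841$ ($B = 4 - \left(44173 - 15328\right) = 4 - 28845 = -28841$)
$\frac{Q{\left(-208 \right)}}{B} = \frac{2 \left(-208\right) \left(-187 - 208\right)}{-28841} = 2 \left(-208\right) \left(-395\right) \left(- \frac{1}{28841}\right) = 164320 \left(- \frac{1}{28841}\right) = - \frac{164320}{28841}$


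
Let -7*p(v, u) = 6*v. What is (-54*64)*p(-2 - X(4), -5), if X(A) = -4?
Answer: 41472/7 ≈ 5924.6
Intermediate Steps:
p(v, u) = -6*v/7
(-54*64)*p(-2 - X(4), -5) = (-54*64)*(-6*(-2 - 1*(-4))/7) = -(-20736)*(-2 + 4)/7 = -(-20736)*2/7 = -3456*(-12/7) = 41472/7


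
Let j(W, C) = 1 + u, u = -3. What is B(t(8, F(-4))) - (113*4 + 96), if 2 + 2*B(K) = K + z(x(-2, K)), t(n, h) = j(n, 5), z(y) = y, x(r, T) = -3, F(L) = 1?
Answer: -1103/2 ≈ -551.50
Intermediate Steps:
j(W, C) = -2 (j(W, C) = 1 - 3 = -2)
t(n, h) = -2
B(K) = -5/2 + K/2 (B(K) = -1 + (K - 3)/2 = -1 + (-3 + K)/2 = -1 + (-3/2 + K/2) = -5/2 + K/2)
B(t(8, F(-4))) - (113*4 + 96) = (-5/2 + (½)*(-2)) - (113*4 + 96) = (-5/2 - 1) - (452 + 96) = -7/2 - 1*548 = -7/2 - 548 = -1103/2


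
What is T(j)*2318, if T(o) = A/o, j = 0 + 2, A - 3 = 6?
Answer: 10431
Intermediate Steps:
A = 9 (A = 3 + 6 = 9)
j = 2
T(o) = 9/o
T(j)*2318 = (9/2)*2318 = 10431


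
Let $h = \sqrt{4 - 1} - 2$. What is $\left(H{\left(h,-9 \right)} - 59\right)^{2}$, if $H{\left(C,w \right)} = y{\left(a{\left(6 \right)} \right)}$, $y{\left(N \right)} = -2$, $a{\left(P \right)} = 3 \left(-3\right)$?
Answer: $3721$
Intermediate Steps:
$a{\left(P \right)} = -9$
$h = -2 + \sqrt{3}$ ($h = \sqrt{3} - 2 = -2 + \sqrt{3} \approx -0.26795$)
$H{\left(C,w \right)} = -2$
$\left(H{\left(h,-9 \right)} - 59\right)^{2} = \left(-2 - 59\right)^{2} = \left(-61\right)^{2} = 3721$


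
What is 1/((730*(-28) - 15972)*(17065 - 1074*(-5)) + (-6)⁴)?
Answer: -1/816901924 ≈ -1.2241e-9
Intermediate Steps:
1/((730*(-28) - 15972)*(17065 - 1074*(-5)) + (-6)⁴) = 1/((-20440 - 15972)*(17065 + 5370) + 1296) = 1/(-36412*22435 + 1296) = 1/(-816903220 + 1296) = 1/(-816901924) = -1/816901924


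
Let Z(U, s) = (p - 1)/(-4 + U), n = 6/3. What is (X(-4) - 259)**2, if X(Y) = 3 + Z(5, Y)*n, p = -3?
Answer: 69696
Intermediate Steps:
n = 2 (n = 6*(1/3) = 2)
Z(U, s) = -4/(-4 + U) (Z(U, s) = (-3 - 1)/(-4 + U) = -4/(-4 + U))
X(Y) = -5 (X(Y) = 3 - 4/(-4 + 5)*2 = 3 - 4/1*2 = 3 - 4*1*2 = 3 - 4*2 = 3 - 8 = -5)
(X(-4) - 259)**2 = (-5 - 259)**2 = (-264)**2 = 69696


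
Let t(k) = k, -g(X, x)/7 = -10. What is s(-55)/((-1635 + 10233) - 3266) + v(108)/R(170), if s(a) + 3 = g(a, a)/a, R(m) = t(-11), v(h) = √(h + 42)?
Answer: -47/58652 - 5*√6/11 ≈ -1.1142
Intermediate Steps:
g(X, x) = 70 (g(X, x) = -7*(-10) = 70)
v(h) = √(42 + h)
R(m) = -11
s(a) = -3 + 70/a
s(-55)/((-1635 + 10233) - 3266) + v(108)/R(170) = (-3 + 70/(-55))/((-1635 + 10233) - 3266) + √(42 + 108)/(-11) = (-3 + 70*(-1/55))/(8598 - 3266) + √150*(-1/11) = (-3 - 14/11)/5332 + (5*√6)*(-1/11) = -47/11*1/5332 - 5*√6/11 = -47/58652 - 5*√6/11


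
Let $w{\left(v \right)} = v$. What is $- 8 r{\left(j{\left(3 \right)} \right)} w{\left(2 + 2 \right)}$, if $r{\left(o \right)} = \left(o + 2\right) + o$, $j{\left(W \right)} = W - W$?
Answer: $-64$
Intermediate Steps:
$j{\left(W \right)} = 0$
$r{\left(o \right)} = 2 + 2 o$ ($r{\left(o \right)} = \left(2 + o\right) + o = 2 + 2 o$)
$- 8 r{\left(j{\left(3 \right)} \right)} w{\left(2 + 2 \right)} = - 8 \left(2 + 2 \cdot 0\right) \left(2 + 2\right) = - 8 \left(2 + 0\right) 4 = \left(-8\right) 2 \cdot 4 = \left(-16\right) 4 = -64$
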